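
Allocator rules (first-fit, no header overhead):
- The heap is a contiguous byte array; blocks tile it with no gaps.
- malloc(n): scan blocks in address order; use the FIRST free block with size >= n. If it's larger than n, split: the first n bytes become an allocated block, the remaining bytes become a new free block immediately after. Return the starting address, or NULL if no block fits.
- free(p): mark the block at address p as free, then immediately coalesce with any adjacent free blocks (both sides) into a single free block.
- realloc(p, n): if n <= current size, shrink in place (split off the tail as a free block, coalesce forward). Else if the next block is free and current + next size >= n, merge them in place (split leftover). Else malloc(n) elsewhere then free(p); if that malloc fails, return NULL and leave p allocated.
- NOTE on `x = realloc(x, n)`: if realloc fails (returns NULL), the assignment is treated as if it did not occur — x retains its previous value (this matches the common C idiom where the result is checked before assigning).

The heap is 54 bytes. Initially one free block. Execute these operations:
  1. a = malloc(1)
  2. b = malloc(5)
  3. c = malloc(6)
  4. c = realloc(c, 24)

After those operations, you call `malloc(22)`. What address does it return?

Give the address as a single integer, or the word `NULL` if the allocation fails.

Answer: 30

Derivation:
Op 1: a = malloc(1) -> a = 0; heap: [0-0 ALLOC][1-53 FREE]
Op 2: b = malloc(5) -> b = 1; heap: [0-0 ALLOC][1-5 ALLOC][6-53 FREE]
Op 3: c = malloc(6) -> c = 6; heap: [0-0 ALLOC][1-5 ALLOC][6-11 ALLOC][12-53 FREE]
Op 4: c = realloc(c, 24) -> c = 6; heap: [0-0 ALLOC][1-5 ALLOC][6-29 ALLOC][30-53 FREE]
malloc(22): first-fit scan over [0-0 ALLOC][1-5 ALLOC][6-29 ALLOC][30-53 FREE] -> 30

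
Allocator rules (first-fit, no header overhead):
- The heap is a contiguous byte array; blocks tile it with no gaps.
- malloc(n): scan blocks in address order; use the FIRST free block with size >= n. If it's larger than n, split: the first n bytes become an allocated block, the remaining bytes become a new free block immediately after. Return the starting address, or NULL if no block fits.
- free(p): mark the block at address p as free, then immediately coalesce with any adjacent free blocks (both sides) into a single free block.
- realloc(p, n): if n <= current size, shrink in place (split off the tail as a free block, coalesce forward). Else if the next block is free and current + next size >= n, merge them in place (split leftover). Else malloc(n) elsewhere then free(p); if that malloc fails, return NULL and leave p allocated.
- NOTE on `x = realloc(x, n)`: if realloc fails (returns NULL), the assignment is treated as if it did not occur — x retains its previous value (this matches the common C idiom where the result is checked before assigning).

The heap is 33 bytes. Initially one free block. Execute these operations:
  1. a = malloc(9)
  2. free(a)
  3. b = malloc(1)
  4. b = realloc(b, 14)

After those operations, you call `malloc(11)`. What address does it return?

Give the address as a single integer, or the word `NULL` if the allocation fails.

Op 1: a = malloc(9) -> a = 0; heap: [0-8 ALLOC][9-32 FREE]
Op 2: free(a) -> (freed a); heap: [0-32 FREE]
Op 3: b = malloc(1) -> b = 0; heap: [0-0 ALLOC][1-32 FREE]
Op 4: b = realloc(b, 14) -> b = 0; heap: [0-13 ALLOC][14-32 FREE]
malloc(11): first-fit scan over [0-13 ALLOC][14-32 FREE] -> 14

Answer: 14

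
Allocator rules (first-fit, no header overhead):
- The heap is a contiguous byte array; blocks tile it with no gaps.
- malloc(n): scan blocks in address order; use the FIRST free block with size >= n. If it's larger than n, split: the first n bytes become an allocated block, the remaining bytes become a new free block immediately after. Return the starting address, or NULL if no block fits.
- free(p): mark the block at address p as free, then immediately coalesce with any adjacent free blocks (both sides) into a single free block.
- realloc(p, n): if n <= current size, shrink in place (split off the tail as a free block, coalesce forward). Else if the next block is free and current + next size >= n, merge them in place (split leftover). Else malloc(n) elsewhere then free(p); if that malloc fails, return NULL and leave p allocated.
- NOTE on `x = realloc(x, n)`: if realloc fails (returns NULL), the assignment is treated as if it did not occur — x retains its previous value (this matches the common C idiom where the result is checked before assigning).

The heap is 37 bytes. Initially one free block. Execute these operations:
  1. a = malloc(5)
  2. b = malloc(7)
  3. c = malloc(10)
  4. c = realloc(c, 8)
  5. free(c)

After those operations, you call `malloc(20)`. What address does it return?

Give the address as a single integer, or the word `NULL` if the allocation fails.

Answer: 12

Derivation:
Op 1: a = malloc(5) -> a = 0; heap: [0-4 ALLOC][5-36 FREE]
Op 2: b = malloc(7) -> b = 5; heap: [0-4 ALLOC][5-11 ALLOC][12-36 FREE]
Op 3: c = malloc(10) -> c = 12; heap: [0-4 ALLOC][5-11 ALLOC][12-21 ALLOC][22-36 FREE]
Op 4: c = realloc(c, 8) -> c = 12; heap: [0-4 ALLOC][5-11 ALLOC][12-19 ALLOC][20-36 FREE]
Op 5: free(c) -> (freed c); heap: [0-4 ALLOC][5-11 ALLOC][12-36 FREE]
malloc(20): first-fit scan over [0-4 ALLOC][5-11 ALLOC][12-36 FREE] -> 12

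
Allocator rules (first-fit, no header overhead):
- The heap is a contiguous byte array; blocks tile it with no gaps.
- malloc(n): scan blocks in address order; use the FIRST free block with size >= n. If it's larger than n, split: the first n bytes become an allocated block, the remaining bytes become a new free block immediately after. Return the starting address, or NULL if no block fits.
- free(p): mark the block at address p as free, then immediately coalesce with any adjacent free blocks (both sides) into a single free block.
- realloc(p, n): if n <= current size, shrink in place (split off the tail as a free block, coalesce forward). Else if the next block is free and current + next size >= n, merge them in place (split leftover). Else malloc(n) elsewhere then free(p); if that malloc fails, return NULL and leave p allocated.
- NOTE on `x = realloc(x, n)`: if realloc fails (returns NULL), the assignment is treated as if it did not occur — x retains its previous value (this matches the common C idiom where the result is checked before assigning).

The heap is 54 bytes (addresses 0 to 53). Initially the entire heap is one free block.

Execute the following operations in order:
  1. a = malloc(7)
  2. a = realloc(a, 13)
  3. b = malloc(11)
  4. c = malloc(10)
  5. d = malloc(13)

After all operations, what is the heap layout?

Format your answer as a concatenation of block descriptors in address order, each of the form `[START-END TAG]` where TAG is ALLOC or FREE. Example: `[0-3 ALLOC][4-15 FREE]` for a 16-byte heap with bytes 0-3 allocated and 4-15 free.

Answer: [0-12 ALLOC][13-23 ALLOC][24-33 ALLOC][34-46 ALLOC][47-53 FREE]

Derivation:
Op 1: a = malloc(7) -> a = 0; heap: [0-6 ALLOC][7-53 FREE]
Op 2: a = realloc(a, 13) -> a = 0; heap: [0-12 ALLOC][13-53 FREE]
Op 3: b = malloc(11) -> b = 13; heap: [0-12 ALLOC][13-23 ALLOC][24-53 FREE]
Op 4: c = malloc(10) -> c = 24; heap: [0-12 ALLOC][13-23 ALLOC][24-33 ALLOC][34-53 FREE]
Op 5: d = malloc(13) -> d = 34; heap: [0-12 ALLOC][13-23 ALLOC][24-33 ALLOC][34-46 ALLOC][47-53 FREE]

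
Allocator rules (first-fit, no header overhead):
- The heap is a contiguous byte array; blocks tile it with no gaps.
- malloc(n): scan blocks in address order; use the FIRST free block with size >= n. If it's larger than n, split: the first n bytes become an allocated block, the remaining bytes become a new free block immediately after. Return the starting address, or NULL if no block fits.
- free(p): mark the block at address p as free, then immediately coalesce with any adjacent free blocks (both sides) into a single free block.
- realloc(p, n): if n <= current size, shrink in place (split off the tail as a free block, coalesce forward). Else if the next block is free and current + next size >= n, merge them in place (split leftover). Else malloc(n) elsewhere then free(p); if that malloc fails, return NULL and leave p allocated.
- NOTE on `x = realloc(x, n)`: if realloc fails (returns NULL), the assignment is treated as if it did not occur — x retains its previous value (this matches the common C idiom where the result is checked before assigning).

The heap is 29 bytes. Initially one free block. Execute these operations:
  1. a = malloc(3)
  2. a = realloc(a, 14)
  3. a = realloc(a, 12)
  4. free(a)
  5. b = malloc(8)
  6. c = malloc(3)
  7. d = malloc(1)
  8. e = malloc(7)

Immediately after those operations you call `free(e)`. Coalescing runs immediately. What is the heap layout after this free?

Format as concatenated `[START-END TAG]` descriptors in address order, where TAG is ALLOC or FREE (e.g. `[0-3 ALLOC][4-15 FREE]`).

Op 1: a = malloc(3) -> a = 0; heap: [0-2 ALLOC][3-28 FREE]
Op 2: a = realloc(a, 14) -> a = 0; heap: [0-13 ALLOC][14-28 FREE]
Op 3: a = realloc(a, 12) -> a = 0; heap: [0-11 ALLOC][12-28 FREE]
Op 4: free(a) -> (freed a); heap: [0-28 FREE]
Op 5: b = malloc(8) -> b = 0; heap: [0-7 ALLOC][8-28 FREE]
Op 6: c = malloc(3) -> c = 8; heap: [0-7 ALLOC][8-10 ALLOC][11-28 FREE]
Op 7: d = malloc(1) -> d = 11; heap: [0-7 ALLOC][8-10 ALLOC][11-11 ALLOC][12-28 FREE]
Op 8: e = malloc(7) -> e = 12; heap: [0-7 ALLOC][8-10 ALLOC][11-11 ALLOC][12-18 ALLOC][19-28 FREE]
free(e): e = 12 -> block [12-18 ALLOC]; mark free, coalesce with adjacent free neighbors -> [0-7 ALLOC][8-10 ALLOC][11-11 ALLOC][12-28 FREE]

Answer: [0-7 ALLOC][8-10 ALLOC][11-11 ALLOC][12-28 FREE]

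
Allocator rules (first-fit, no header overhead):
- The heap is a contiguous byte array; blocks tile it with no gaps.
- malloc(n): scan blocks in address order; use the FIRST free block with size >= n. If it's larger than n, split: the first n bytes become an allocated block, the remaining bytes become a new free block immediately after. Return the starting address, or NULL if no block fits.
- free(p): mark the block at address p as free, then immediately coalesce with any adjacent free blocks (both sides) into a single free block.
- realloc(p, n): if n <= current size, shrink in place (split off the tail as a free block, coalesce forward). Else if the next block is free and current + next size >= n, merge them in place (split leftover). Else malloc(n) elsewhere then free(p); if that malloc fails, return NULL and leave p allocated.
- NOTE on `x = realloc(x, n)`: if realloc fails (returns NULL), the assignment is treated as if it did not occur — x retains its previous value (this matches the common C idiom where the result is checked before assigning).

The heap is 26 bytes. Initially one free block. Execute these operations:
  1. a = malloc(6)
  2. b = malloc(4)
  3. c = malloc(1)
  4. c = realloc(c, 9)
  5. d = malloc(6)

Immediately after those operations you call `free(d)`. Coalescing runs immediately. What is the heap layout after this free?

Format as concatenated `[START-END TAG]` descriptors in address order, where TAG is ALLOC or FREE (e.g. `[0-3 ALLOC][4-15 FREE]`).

Answer: [0-5 ALLOC][6-9 ALLOC][10-18 ALLOC][19-25 FREE]

Derivation:
Op 1: a = malloc(6) -> a = 0; heap: [0-5 ALLOC][6-25 FREE]
Op 2: b = malloc(4) -> b = 6; heap: [0-5 ALLOC][6-9 ALLOC][10-25 FREE]
Op 3: c = malloc(1) -> c = 10; heap: [0-5 ALLOC][6-9 ALLOC][10-10 ALLOC][11-25 FREE]
Op 4: c = realloc(c, 9) -> c = 10; heap: [0-5 ALLOC][6-9 ALLOC][10-18 ALLOC][19-25 FREE]
Op 5: d = malloc(6) -> d = 19; heap: [0-5 ALLOC][6-9 ALLOC][10-18 ALLOC][19-24 ALLOC][25-25 FREE]
free(d): d = 19 -> block [19-24 ALLOC]; mark free, coalesce with adjacent free neighbors -> [0-5 ALLOC][6-9 ALLOC][10-18 ALLOC][19-25 FREE]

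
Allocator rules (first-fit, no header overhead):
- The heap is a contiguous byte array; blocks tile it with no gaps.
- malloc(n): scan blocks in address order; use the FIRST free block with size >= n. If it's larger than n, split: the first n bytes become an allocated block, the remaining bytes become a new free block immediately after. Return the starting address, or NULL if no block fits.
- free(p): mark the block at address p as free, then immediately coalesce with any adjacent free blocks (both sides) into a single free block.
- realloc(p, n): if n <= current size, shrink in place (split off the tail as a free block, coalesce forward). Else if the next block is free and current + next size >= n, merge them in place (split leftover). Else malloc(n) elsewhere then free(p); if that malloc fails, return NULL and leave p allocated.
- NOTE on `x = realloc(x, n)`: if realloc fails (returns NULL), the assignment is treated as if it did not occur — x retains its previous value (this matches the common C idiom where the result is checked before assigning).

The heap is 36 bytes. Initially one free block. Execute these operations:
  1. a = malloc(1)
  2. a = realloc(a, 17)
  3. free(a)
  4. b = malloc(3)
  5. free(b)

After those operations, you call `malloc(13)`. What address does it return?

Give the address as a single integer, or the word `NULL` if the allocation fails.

Op 1: a = malloc(1) -> a = 0; heap: [0-0 ALLOC][1-35 FREE]
Op 2: a = realloc(a, 17) -> a = 0; heap: [0-16 ALLOC][17-35 FREE]
Op 3: free(a) -> (freed a); heap: [0-35 FREE]
Op 4: b = malloc(3) -> b = 0; heap: [0-2 ALLOC][3-35 FREE]
Op 5: free(b) -> (freed b); heap: [0-35 FREE]
malloc(13): first-fit scan over [0-35 FREE] -> 0

Answer: 0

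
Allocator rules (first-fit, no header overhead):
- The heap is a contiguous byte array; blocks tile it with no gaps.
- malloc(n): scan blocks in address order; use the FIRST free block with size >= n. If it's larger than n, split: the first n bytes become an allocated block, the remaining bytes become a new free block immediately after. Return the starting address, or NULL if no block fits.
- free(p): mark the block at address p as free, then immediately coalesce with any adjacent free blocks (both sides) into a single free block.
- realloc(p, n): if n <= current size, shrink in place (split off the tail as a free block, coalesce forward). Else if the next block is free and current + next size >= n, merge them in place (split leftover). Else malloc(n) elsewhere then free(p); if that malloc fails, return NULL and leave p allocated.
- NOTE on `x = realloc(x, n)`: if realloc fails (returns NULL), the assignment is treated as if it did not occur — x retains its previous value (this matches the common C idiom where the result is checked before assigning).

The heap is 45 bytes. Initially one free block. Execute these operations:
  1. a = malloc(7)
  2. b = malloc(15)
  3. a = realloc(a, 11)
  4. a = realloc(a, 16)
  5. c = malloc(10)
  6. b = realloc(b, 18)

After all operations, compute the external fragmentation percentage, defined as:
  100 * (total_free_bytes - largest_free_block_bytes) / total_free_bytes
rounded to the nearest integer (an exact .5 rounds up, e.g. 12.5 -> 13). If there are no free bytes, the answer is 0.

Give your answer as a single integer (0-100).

Answer: 50

Derivation:
Op 1: a = malloc(7) -> a = 0; heap: [0-6 ALLOC][7-44 FREE]
Op 2: b = malloc(15) -> b = 7; heap: [0-6 ALLOC][7-21 ALLOC][22-44 FREE]
Op 3: a = realloc(a, 11) -> a = 22; heap: [0-6 FREE][7-21 ALLOC][22-32 ALLOC][33-44 FREE]
Op 4: a = realloc(a, 16) -> a = 22; heap: [0-6 FREE][7-21 ALLOC][22-37 ALLOC][38-44 FREE]
Op 5: c = malloc(10) -> c = NULL; heap: [0-6 FREE][7-21 ALLOC][22-37 ALLOC][38-44 FREE]
Op 6: b = realloc(b, 18) -> NULL (b unchanged); heap: [0-6 FREE][7-21 ALLOC][22-37 ALLOC][38-44 FREE]
Free blocks: [7 7] total_free=14 largest=7 -> 100*(14-7)/14 = 700/14 = 50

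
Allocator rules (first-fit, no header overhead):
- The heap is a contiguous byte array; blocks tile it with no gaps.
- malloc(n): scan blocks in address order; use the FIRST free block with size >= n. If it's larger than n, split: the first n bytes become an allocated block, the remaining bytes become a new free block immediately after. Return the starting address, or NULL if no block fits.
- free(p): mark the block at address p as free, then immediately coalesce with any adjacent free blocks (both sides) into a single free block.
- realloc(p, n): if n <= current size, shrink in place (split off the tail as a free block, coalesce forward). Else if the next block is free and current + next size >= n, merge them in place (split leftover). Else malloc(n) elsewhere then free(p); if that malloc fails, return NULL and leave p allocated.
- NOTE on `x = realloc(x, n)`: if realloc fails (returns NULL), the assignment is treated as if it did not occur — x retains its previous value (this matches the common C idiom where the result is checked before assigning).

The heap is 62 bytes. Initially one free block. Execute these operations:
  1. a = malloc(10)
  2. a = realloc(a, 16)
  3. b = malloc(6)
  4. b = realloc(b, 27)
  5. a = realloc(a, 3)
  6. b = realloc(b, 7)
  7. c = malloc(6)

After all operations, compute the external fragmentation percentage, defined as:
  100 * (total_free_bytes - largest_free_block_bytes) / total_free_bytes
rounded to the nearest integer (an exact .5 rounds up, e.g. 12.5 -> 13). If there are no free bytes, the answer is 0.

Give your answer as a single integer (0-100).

Answer: 15

Derivation:
Op 1: a = malloc(10) -> a = 0; heap: [0-9 ALLOC][10-61 FREE]
Op 2: a = realloc(a, 16) -> a = 0; heap: [0-15 ALLOC][16-61 FREE]
Op 3: b = malloc(6) -> b = 16; heap: [0-15 ALLOC][16-21 ALLOC][22-61 FREE]
Op 4: b = realloc(b, 27) -> b = 16; heap: [0-15 ALLOC][16-42 ALLOC][43-61 FREE]
Op 5: a = realloc(a, 3) -> a = 0; heap: [0-2 ALLOC][3-15 FREE][16-42 ALLOC][43-61 FREE]
Op 6: b = realloc(b, 7) -> b = 16; heap: [0-2 ALLOC][3-15 FREE][16-22 ALLOC][23-61 FREE]
Op 7: c = malloc(6) -> c = 3; heap: [0-2 ALLOC][3-8 ALLOC][9-15 FREE][16-22 ALLOC][23-61 FREE]
Free blocks: [7 39] total_free=46 largest=39 -> 100*(46-39)/46 = 700/46 ≈ 15.217 -> rounds to 15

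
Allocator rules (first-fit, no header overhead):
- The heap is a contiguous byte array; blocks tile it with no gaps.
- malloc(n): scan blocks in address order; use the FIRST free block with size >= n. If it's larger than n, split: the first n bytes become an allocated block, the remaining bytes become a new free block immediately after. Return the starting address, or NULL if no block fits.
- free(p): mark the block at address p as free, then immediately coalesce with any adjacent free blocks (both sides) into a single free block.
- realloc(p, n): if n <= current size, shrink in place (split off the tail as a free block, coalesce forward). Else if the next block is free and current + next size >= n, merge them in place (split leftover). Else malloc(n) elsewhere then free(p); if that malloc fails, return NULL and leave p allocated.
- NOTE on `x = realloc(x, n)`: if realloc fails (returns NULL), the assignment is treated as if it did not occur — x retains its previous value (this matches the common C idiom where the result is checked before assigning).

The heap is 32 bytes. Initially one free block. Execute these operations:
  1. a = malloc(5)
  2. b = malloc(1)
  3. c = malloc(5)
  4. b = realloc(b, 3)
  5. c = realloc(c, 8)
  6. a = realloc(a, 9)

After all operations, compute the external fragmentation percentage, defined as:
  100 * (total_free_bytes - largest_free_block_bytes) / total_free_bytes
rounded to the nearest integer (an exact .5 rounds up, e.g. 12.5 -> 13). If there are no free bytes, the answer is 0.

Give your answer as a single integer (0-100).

Answer: 17

Derivation:
Op 1: a = malloc(5) -> a = 0; heap: [0-4 ALLOC][5-31 FREE]
Op 2: b = malloc(1) -> b = 5; heap: [0-4 ALLOC][5-5 ALLOC][6-31 FREE]
Op 3: c = malloc(5) -> c = 6; heap: [0-4 ALLOC][5-5 ALLOC][6-10 ALLOC][11-31 FREE]
Op 4: b = realloc(b, 3) -> b = 11; heap: [0-4 ALLOC][5-5 FREE][6-10 ALLOC][11-13 ALLOC][14-31 FREE]
Op 5: c = realloc(c, 8) -> c = 14; heap: [0-4 ALLOC][5-10 FREE][11-13 ALLOC][14-21 ALLOC][22-31 FREE]
Op 6: a = realloc(a, 9) -> a = 0; heap: [0-8 ALLOC][9-10 FREE][11-13 ALLOC][14-21 ALLOC][22-31 FREE]
Free blocks: [2 10] total_free=12 largest=10 -> 100*(12-10)/12 = 200/12 ≈ 16.667 -> rounds to 17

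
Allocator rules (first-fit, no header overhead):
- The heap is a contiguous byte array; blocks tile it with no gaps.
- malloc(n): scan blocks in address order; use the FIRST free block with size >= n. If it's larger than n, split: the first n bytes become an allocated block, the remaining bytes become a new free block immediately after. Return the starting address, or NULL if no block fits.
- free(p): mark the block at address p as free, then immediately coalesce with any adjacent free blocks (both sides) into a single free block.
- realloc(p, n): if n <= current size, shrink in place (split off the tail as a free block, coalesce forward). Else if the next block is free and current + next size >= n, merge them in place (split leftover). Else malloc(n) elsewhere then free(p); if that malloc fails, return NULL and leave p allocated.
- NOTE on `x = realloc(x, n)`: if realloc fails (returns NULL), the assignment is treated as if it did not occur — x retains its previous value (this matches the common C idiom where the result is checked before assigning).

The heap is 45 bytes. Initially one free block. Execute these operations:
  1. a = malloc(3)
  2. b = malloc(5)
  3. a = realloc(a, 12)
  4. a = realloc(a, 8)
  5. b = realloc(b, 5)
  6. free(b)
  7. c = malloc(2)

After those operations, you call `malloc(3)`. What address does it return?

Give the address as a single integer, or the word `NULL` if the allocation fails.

Answer: 2

Derivation:
Op 1: a = malloc(3) -> a = 0; heap: [0-2 ALLOC][3-44 FREE]
Op 2: b = malloc(5) -> b = 3; heap: [0-2 ALLOC][3-7 ALLOC][8-44 FREE]
Op 3: a = realloc(a, 12) -> a = 8; heap: [0-2 FREE][3-7 ALLOC][8-19 ALLOC][20-44 FREE]
Op 4: a = realloc(a, 8) -> a = 8; heap: [0-2 FREE][3-7 ALLOC][8-15 ALLOC][16-44 FREE]
Op 5: b = realloc(b, 5) -> b = 3; heap: [0-2 FREE][3-7 ALLOC][8-15 ALLOC][16-44 FREE]
Op 6: free(b) -> (freed b); heap: [0-7 FREE][8-15 ALLOC][16-44 FREE]
Op 7: c = malloc(2) -> c = 0; heap: [0-1 ALLOC][2-7 FREE][8-15 ALLOC][16-44 FREE]
malloc(3): first-fit scan over [0-1 ALLOC][2-7 FREE][8-15 ALLOC][16-44 FREE] -> 2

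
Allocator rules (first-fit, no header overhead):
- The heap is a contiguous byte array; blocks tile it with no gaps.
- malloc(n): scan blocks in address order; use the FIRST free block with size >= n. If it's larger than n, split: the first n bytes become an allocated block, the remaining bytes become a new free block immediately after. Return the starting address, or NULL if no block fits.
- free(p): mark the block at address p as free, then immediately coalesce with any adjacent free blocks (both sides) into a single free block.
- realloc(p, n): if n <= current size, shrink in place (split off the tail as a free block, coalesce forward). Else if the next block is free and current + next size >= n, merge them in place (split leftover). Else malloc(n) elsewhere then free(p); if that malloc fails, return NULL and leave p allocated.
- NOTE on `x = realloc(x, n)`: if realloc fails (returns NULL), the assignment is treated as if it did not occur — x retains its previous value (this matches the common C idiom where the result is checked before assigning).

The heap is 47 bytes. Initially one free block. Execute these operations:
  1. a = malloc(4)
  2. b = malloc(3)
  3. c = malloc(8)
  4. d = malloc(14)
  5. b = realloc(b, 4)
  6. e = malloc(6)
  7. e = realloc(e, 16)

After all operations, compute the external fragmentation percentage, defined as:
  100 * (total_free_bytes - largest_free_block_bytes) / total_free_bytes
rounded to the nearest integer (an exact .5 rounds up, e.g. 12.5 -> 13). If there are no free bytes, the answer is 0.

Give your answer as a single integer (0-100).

Answer: 27

Derivation:
Op 1: a = malloc(4) -> a = 0; heap: [0-3 ALLOC][4-46 FREE]
Op 2: b = malloc(3) -> b = 4; heap: [0-3 ALLOC][4-6 ALLOC][7-46 FREE]
Op 3: c = malloc(8) -> c = 7; heap: [0-3 ALLOC][4-6 ALLOC][7-14 ALLOC][15-46 FREE]
Op 4: d = malloc(14) -> d = 15; heap: [0-3 ALLOC][4-6 ALLOC][7-14 ALLOC][15-28 ALLOC][29-46 FREE]
Op 5: b = realloc(b, 4) -> b = 29; heap: [0-3 ALLOC][4-6 FREE][7-14 ALLOC][15-28 ALLOC][29-32 ALLOC][33-46 FREE]
Op 6: e = malloc(6) -> e = 33; heap: [0-3 ALLOC][4-6 FREE][7-14 ALLOC][15-28 ALLOC][29-32 ALLOC][33-38 ALLOC][39-46 FREE]
Op 7: e = realloc(e, 16) -> NULL (e unchanged); heap: [0-3 ALLOC][4-6 FREE][7-14 ALLOC][15-28 ALLOC][29-32 ALLOC][33-38 ALLOC][39-46 FREE]
Free blocks: [3 8] total_free=11 largest=8 -> 100*(11-8)/11 = 300/11 ≈ 27.273 -> rounds to 27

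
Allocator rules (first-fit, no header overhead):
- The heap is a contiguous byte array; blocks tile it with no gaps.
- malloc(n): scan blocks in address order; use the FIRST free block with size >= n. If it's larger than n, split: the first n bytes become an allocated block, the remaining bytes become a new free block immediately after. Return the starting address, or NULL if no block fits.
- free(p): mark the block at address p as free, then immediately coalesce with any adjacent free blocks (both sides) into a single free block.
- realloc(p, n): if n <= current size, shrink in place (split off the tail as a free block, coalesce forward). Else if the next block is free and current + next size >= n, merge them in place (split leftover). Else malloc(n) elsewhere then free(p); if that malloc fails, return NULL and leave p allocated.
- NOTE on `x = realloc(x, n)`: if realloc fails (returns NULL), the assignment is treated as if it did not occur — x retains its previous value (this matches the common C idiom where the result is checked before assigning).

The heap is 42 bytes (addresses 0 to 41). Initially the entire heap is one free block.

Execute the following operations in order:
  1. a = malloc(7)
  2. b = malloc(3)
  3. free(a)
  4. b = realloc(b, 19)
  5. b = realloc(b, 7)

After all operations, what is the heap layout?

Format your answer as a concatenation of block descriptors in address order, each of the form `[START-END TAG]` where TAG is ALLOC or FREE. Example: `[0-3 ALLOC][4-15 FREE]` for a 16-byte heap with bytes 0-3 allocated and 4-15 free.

Op 1: a = malloc(7) -> a = 0; heap: [0-6 ALLOC][7-41 FREE]
Op 2: b = malloc(3) -> b = 7; heap: [0-6 ALLOC][7-9 ALLOC][10-41 FREE]
Op 3: free(a) -> (freed a); heap: [0-6 FREE][7-9 ALLOC][10-41 FREE]
Op 4: b = realloc(b, 19) -> b = 7; heap: [0-6 FREE][7-25 ALLOC][26-41 FREE]
Op 5: b = realloc(b, 7) -> b = 7; heap: [0-6 FREE][7-13 ALLOC][14-41 FREE]

Answer: [0-6 FREE][7-13 ALLOC][14-41 FREE]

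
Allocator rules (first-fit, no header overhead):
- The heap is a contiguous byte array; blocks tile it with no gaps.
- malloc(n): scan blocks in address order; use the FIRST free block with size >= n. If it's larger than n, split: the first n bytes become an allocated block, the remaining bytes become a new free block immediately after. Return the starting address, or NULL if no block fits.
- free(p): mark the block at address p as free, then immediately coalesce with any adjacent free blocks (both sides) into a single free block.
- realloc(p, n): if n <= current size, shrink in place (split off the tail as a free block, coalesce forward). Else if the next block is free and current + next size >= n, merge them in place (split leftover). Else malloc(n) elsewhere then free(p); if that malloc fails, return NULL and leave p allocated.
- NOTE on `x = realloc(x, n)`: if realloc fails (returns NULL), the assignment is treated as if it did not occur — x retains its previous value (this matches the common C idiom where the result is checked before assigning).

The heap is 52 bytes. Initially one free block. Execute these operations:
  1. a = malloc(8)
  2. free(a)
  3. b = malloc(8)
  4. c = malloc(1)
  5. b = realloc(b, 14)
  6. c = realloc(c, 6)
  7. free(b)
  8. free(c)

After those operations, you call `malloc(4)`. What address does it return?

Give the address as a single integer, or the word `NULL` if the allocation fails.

Op 1: a = malloc(8) -> a = 0; heap: [0-7 ALLOC][8-51 FREE]
Op 2: free(a) -> (freed a); heap: [0-51 FREE]
Op 3: b = malloc(8) -> b = 0; heap: [0-7 ALLOC][8-51 FREE]
Op 4: c = malloc(1) -> c = 8; heap: [0-7 ALLOC][8-8 ALLOC][9-51 FREE]
Op 5: b = realloc(b, 14) -> b = 9; heap: [0-7 FREE][8-8 ALLOC][9-22 ALLOC][23-51 FREE]
Op 6: c = realloc(c, 6) -> c = 0; heap: [0-5 ALLOC][6-8 FREE][9-22 ALLOC][23-51 FREE]
Op 7: free(b) -> (freed b); heap: [0-5 ALLOC][6-51 FREE]
Op 8: free(c) -> (freed c); heap: [0-51 FREE]
malloc(4): first-fit scan over [0-51 FREE] -> 0

Answer: 0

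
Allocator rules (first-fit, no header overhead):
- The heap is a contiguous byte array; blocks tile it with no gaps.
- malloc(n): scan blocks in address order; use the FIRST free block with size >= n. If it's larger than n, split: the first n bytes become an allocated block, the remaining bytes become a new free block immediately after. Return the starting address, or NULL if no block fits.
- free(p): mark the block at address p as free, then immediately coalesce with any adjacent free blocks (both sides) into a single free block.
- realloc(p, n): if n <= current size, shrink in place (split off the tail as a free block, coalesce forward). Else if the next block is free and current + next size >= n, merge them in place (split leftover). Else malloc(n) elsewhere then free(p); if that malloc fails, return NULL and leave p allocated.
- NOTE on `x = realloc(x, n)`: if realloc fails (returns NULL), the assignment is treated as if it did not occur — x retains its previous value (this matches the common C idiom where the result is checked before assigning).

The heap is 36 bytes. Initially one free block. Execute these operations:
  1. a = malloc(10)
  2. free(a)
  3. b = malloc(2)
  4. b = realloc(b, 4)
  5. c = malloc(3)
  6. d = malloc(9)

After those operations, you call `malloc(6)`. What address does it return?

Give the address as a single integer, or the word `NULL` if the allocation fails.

Op 1: a = malloc(10) -> a = 0; heap: [0-9 ALLOC][10-35 FREE]
Op 2: free(a) -> (freed a); heap: [0-35 FREE]
Op 3: b = malloc(2) -> b = 0; heap: [0-1 ALLOC][2-35 FREE]
Op 4: b = realloc(b, 4) -> b = 0; heap: [0-3 ALLOC][4-35 FREE]
Op 5: c = malloc(3) -> c = 4; heap: [0-3 ALLOC][4-6 ALLOC][7-35 FREE]
Op 6: d = malloc(9) -> d = 7; heap: [0-3 ALLOC][4-6 ALLOC][7-15 ALLOC][16-35 FREE]
malloc(6): first-fit scan over [0-3 ALLOC][4-6 ALLOC][7-15 ALLOC][16-35 FREE] -> 16

Answer: 16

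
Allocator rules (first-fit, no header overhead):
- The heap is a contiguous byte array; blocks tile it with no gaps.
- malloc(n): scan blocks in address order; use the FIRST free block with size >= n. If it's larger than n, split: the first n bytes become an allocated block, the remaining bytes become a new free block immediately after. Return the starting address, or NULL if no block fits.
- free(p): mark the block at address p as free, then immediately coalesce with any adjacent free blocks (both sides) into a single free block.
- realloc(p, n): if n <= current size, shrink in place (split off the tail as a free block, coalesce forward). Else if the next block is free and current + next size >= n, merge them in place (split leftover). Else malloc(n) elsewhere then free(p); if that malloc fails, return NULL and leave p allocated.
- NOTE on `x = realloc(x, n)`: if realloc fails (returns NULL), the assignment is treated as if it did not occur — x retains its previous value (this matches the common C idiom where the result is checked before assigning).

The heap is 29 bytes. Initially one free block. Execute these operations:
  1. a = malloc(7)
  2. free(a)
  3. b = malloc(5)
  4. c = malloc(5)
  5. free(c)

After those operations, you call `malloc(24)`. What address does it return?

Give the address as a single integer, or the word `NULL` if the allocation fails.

Op 1: a = malloc(7) -> a = 0; heap: [0-6 ALLOC][7-28 FREE]
Op 2: free(a) -> (freed a); heap: [0-28 FREE]
Op 3: b = malloc(5) -> b = 0; heap: [0-4 ALLOC][5-28 FREE]
Op 4: c = malloc(5) -> c = 5; heap: [0-4 ALLOC][5-9 ALLOC][10-28 FREE]
Op 5: free(c) -> (freed c); heap: [0-4 ALLOC][5-28 FREE]
malloc(24): first-fit scan over [0-4 ALLOC][5-28 FREE] -> 5

Answer: 5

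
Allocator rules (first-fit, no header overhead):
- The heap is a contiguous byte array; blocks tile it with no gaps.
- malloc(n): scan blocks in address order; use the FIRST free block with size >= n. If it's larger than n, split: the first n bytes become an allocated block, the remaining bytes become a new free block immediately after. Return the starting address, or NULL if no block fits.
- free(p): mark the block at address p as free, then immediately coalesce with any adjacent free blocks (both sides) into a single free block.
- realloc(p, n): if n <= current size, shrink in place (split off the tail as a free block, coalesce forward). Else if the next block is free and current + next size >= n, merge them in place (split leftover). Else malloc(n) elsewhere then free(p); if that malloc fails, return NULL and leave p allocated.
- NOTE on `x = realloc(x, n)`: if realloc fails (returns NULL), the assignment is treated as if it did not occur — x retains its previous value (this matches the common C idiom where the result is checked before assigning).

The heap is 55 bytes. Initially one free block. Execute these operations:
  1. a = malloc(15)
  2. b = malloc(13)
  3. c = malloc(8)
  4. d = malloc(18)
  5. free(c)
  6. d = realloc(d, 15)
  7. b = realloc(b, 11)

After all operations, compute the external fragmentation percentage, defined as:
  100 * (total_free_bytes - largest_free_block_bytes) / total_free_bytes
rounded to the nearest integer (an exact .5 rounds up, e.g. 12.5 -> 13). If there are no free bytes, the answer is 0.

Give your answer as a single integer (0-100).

Op 1: a = malloc(15) -> a = 0; heap: [0-14 ALLOC][15-54 FREE]
Op 2: b = malloc(13) -> b = 15; heap: [0-14 ALLOC][15-27 ALLOC][28-54 FREE]
Op 3: c = malloc(8) -> c = 28; heap: [0-14 ALLOC][15-27 ALLOC][28-35 ALLOC][36-54 FREE]
Op 4: d = malloc(18) -> d = 36; heap: [0-14 ALLOC][15-27 ALLOC][28-35 ALLOC][36-53 ALLOC][54-54 FREE]
Op 5: free(c) -> (freed c); heap: [0-14 ALLOC][15-27 ALLOC][28-35 FREE][36-53 ALLOC][54-54 FREE]
Op 6: d = realloc(d, 15) -> d = 36; heap: [0-14 ALLOC][15-27 ALLOC][28-35 FREE][36-50 ALLOC][51-54 FREE]
Op 7: b = realloc(b, 11) -> b = 15; heap: [0-14 ALLOC][15-25 ALLOC][26-35 FREE][36-50 ALLOC][51-54 FREE]
Free blocks: [10 4] total_free=14 largest=10 -> 100*(14-10)/14 = 400/14 ≈ 28.571 -> rounds to 29

Answer: 29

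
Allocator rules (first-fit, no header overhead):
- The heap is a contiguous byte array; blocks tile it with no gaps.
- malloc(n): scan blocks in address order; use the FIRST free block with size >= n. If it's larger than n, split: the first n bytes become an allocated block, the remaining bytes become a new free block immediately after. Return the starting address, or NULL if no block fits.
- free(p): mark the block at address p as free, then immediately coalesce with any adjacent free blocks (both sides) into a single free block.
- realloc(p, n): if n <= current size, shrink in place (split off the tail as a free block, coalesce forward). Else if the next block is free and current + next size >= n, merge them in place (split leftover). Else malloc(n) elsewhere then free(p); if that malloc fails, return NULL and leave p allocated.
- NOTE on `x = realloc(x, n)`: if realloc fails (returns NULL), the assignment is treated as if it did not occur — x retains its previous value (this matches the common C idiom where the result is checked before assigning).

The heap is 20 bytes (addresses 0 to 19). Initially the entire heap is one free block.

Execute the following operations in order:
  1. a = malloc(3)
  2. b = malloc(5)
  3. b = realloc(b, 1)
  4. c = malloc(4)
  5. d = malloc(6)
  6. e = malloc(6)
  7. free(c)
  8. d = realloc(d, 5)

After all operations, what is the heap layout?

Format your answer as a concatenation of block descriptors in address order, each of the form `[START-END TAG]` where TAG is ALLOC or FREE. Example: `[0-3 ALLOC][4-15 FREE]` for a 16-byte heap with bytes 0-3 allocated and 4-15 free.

Answer: [0-2 ALLOC][3-3 ALLOC][4-7 FREE][8-12 ALLOC][13-13 FREE][14-19 ALLOC]

Derivation:
Op 1: a = malloc(3) -> a = 0; heap: [0-2 ALLOC][3-19 FREE]
Op 2: b = malloc(5) -> b = 3; heap: [0-2 ALLOC][3-7 ALLOC][8-19 FREE]
Op 3: b = realloc(b, 1) -> b = 3; heap: [0-2 ALLOC][3-3 ALLOC][4-19 FREE]
Op 4: c = malloc(4) -> c = 4; heap: [0-2 ALLOC][3-3 ALLOC][4-7 ALLOC][8-19 FREE]
Op 5: d = malloc(6) -> d = 8; heap: [0-2 ALLOC][3-3 ALLOC][4-7 ALLOC][8-13 ALLOC][14-19 FREE]
Op 6: e = malloc(6) -> e = 14; heap: [0-2 ALLOC][3-3 ALLOC][4-7 ALLOC][8-13 ALLOC][14-19 ALLOC]
Op 7: free(c) -> (freed c); heap: [0-2 ALLOC][3-3 ALLOC][4-7 FREE][8-13 ALLOC][14-19 ALLOC]
Op 8: d = realloc(d, 5) -> d = 8; heap: [0-2 ALLOC][3-3 ALLOC][4-7 FREE][8-12 ALLOC][13-13 FREE][14-19 ALLOC]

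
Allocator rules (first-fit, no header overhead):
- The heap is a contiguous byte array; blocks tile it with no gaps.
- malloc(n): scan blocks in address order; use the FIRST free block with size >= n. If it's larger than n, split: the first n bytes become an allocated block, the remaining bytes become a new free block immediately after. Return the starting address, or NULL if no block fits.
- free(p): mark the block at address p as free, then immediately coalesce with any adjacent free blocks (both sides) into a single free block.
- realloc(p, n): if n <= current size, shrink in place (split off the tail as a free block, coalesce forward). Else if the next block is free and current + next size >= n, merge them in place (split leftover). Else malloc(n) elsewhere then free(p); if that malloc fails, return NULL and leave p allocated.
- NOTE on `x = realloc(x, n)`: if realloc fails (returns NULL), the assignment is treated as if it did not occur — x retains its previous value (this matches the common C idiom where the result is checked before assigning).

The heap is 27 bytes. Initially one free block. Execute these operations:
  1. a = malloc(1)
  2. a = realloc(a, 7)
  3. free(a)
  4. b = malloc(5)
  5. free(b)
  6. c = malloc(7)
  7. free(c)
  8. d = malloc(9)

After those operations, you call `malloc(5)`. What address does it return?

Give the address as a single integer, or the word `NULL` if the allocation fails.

Answer: 9

Derivation:
Op 1: a = malloc(1) -> a = 0; heap: [0-0 ALLOC][1-26 FREE]
Op 2: a = realloc(a, 7) -> a = 0; heap: [0-6 ALLOC][7-26 FREE]
Op 3: free(a) -> (freed a); heap: [0-26 FREE]
Op 4: b = malloc(5) -> b = 0; heap: [0-4 ALLOC][5-26 FREE]
Op 5: free(b) -> (freed b); heap: [0-26 FREE]
Op 6: c = malloc(7) -> c = 0; heap: [0-6 ALLOC][7-26 FREE]
Op 7: free(c) -> (freed c); heap: [0-26 FREE]
Op 8: d = malloc(9) -> d = 0; heap: [0-8 ALLOC][9-26 FREE]
malloc(5): first-fit scan over [0-8 ALLOC][9-26 FREE] -> 9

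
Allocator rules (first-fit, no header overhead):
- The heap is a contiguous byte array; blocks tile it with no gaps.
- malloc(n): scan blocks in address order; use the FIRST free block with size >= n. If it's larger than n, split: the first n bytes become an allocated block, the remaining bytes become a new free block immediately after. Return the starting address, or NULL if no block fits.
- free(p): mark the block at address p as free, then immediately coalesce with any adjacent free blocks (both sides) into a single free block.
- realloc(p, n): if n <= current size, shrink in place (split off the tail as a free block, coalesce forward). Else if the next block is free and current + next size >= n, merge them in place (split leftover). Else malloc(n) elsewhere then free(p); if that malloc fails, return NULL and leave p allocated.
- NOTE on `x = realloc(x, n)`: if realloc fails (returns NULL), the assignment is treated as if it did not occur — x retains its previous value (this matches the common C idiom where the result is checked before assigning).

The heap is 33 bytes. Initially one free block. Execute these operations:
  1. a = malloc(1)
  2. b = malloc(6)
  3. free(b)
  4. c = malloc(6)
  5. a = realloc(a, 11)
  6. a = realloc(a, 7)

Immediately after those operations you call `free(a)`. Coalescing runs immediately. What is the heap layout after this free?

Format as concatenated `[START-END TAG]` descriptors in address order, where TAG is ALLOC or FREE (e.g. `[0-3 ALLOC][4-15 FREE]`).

Op 1: a = malloc(1) -> a = 0; heap: [0-0 ALLOC][1-32 FREE]
Op 2: b = malloc(6) -> b = 1; heap: [0-0 ALLOC][1-6 ALLOC][7-32 FREE]
Op 3: free(b) -> (freed b); heap: [0-0 ALLOC][1-32 FREE]
Op 4: c = malloc(6) -> c = 1; heap: [0-0 ALLOC][1-6 ALLOC][7-32 FREE]
Op 5: a = realloc(a, 11) -> a = 7; heap: [0-0 FREE][1-6 ALLOC][7-17 ALLOC][18-32 FREE]
Op 6: a = realloc(a, 7) -> a = 7; heap: [0-0 FREE][1-6 ALLOC][7-13 ALLOC][14-32 FREE]
free(a): a = 7 -> block [7-13 ALLOC]; mark free, coalesce with adjacent free neighbors -> [0-0 FREE][1-6 ALLOC][7-32 FREE]

Answer: [0-0 FREE][1-6 ALLOC][7-32 FREE]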